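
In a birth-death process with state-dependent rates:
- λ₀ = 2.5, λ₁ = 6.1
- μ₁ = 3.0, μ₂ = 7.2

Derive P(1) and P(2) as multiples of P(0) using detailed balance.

Balance equations:
State 0: λ₀P₀ = μ₁P₁ → P₁ = (λ₀/μ₁)P₀ = (2.5/3.0)P₀ = 0.8333P₀
State 1: P₂ = (λ₀λ₁)/(μ₁μ₂)P₀ = (2.5×6.1)/(3.0×7.2)P₀ = 0.7060P₀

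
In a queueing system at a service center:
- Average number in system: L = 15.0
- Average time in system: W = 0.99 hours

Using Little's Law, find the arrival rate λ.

Little's Law: L = λW, so λ = L/W
λ = 15.0/0.99 = 15.1515 customers/hour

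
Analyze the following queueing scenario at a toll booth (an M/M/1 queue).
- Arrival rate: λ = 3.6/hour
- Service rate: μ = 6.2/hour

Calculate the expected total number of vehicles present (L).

ρ = λ/μ = 3.6/6.2 = 0.5806
For M/M/1: L = λ/(μ-λ)
L = 3.6/(6.2-3.6) = 3.6/2.60
L = 1.3846 vehicles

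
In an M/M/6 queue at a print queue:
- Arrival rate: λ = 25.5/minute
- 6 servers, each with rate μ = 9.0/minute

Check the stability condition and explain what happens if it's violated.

Stability requires ρ = λ/(cμ) < 1
ρ = 25.5/(6 × 9.0) = 25.5/54.00 = 0.4722
Since 0.4722 < 1, the system is STABLE.
The servers are busy 47.22% of the time.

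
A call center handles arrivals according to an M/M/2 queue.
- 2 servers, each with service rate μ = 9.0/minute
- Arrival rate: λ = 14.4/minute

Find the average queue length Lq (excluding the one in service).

Traffic intensity: ρ = λ/(cμ) = 14.4/(2×9.0) = 0.8000
Since ρ = 0.8000 < 1, system is stable.
Offered load a = λ/μ = cρ = 14.4/9.0 = 1.6000
P₀ = [ Σₙ₌₀^1 aⁿ/n! + a^2/(2!(1-ρ)) ]⁻¹
Σ = a^0/0! + a^1/1! = 1.0000 + 1.6000 = 2.6000
a^2/(2!(1-ρ)) = 2.5600/(2 × 0.2000) = 6.4000
P₀ = 1/(2.6000 + 6.4000) = 0.1111
Lq = P₀·a^2·ρ / (2!(1-ρ)²) = 0.11111 × 2.5600 × 0.80000 / (2 × 0.040000) = 2.8444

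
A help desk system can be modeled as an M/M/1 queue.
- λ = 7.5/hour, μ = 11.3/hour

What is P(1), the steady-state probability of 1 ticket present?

ρ = λ/μ = 7.5/11.3 = 0.6637
P(n) = (1-ρ)ρⁿ
P(1) = (1-0.6637) × 0.6637^1
P(1) = 0.3363 × 0.6637
P(1) = 0.2232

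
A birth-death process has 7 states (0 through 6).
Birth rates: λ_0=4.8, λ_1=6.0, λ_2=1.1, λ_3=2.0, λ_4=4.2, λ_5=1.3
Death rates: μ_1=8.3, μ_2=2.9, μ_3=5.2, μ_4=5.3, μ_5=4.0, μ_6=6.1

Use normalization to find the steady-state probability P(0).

Ratios P(n)/P(0) = (λ₀···λₙ₋₁)/(μ₁···μₙ):
P(1)/P(0) = (4.8)/(8.3) = 0.5783
P(2)/P(0) = (4.8×6.0)/(8.3×2.9) = 1.1965
P(3)/P(0) = (4.8×6.0×1.1)/(8.3×2.9×5.2) = 0.2531
P(4)/P(0) = (4.8×6.0×1.1×2.0)/(8.3×2.9×5.2×5.3) = 0.09551
P(5)/P(0) = (4.8×6.0×1.1×2.0×4.2)/(8.3×2.9×5.2×5.3×4.0) = 0.1003
P(6)/P(0) = (4.8×6.0×1.1×2.0×4.2×1.3)/(8.3×2.9×5.2×5.3×4.0×6.1) = 0.02137

Normalization: ∑ P(n) = 1
P(0) × (1.0000 + 0.5783 + 1.1965 + 0.2531 + 0.09551 + 0.1003 + 0.02137) = 1
P(0) × 3.2451 = 1
P(0) = 1/3.2451 = 0.3082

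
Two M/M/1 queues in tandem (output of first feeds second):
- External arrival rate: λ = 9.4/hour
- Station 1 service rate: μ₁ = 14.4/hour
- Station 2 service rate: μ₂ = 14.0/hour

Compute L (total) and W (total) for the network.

By Jackson's theorem, each station behaves as independent M/M/1.
Station 1: ρ₁ = 9.4/14.4 = 0.6528, L₁ = ρ₁/(1-ρ₁) = λ/(μ₁-λ) = 9.4/5.00 = 1.8800
Station 2: ρ₂ = 9.4/14.0 = 0.6714, L₂ = ρ₂/(1-ρ₂) = λ/(μ₂-λ) = 9.4/4.60 = 2.0435
Total: L = L₁ + L₂ = 1.8800 + 2.0435 = 3.9235
W = L/λ = 3.9235/9.4 = 0.4174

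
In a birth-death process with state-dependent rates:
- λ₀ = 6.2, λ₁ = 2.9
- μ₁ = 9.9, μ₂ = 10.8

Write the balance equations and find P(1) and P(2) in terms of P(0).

Balance equations:
State 0: λ₀P₀ = μ₁P₁ → P₁ = (λ₀/μ₁)P₀ = (6.2/9.9)P₀ = 0.6263P₀
State 1: P₂ = (λ₀λ₁)/(μ₁μ₂)P₀ = (6.2×2.9)/(9.9×10.8)P₀ = 0.1682P₀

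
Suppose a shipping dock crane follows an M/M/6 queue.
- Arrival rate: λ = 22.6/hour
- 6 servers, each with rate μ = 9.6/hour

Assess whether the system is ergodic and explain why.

Stability requires ρ = λ/(cμ) < 1
ρ = 22.6/(6 × 9.6) = 22.6/57.60 = 0.3924
Since 0.3924 < 1, the system is STABLE.
The servers are busy 39.24% of the time.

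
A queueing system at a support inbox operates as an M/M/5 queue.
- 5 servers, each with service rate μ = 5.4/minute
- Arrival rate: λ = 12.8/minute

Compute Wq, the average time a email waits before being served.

Traffic intensity: ρ = λ/(cμ) = 12.8/(5×5.4) = 0.4741
Since ρ = 0.4741 < 1, system is stable.
Offered load a = λ/μ = cρ = 12.8/5.4 = 2.3704
P₀ = [ Σₙ₌₀^4 aⁿ/n! + a^5/(5!(1-ρ)) ]⁻¹
Σ = a^0/0! + a^1/1! + a^2/2! + a^3/3! + a^4/4! = 1.0000 + 2.3704 + 2.8093 + 2.2197 + 1.3154 = 9.7148
a^5/(5!(1-ρ)) = 74.8309/(120 × 0.52593) = 1.1857
P₀ = 1/(9.7148 + 1.1857) = 0.09174
Lq = P₀·a^5·ρ / (5!(1-ρ)²) = 0.091739 × 74.8309 × 0.47407 / (120 × 0.27660) = 0.09805
Wq = Lq/λ = 0.09805/12.8 = 0.007660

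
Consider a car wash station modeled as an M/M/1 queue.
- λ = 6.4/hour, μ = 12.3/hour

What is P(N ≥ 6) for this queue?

ρ = λ/μ = 6.4/12.3 = 0.5203
P(N ≥ n) = ρⁿ
P(N ≥ 6) = 0.5203^6
P(N ≥ 6) = 0.01984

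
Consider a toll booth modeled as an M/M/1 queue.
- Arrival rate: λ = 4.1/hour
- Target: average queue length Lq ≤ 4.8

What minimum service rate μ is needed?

For M/M/1: Lq = λ²/(μ(μ-λ))
Need Lq ≤ 4.8, i.e. μ(μ-λ) ≥ λ²/4.8
μ² - 4.1μ - 16.81/4.8 ≥ 0  →  μ² - 4.1μ - 3.50208 ≥ 0
Quadratic formula (positive root): μ = [λ + √(λ² + 4×3.50208)]/2
Discriminant: 16.81 + 4×3.50208 = 30.8183, √30.8183 = 5.5514
μ ≥ (4.1 + 5.5514)/2 = 4.8257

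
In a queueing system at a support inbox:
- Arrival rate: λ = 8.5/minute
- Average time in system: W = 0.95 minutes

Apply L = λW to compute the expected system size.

Little's Law: L = λW
L = 8.5 × 0.95 = 8.0750 emails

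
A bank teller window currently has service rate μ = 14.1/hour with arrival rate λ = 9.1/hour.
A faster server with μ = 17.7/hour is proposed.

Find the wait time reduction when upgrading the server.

System 1: ρ₁ = 9.1/14.1 = 0.6454, W₁ = 1/(14.1-9.1) = 0.20000
System 2: ρ₂ = 9.1/17.7 = 0.5141, W₂ = 1/(17.7-9.1) = 0.11628
Improvement: (W₁-W₂)/W₁ = (0.20000-0.11628)/0.20000 = 41.86%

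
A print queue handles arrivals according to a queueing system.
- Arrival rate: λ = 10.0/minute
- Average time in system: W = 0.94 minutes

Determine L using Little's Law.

Little's Law: L = λW
L = 10.0 × 0.94 = 9.4000 jobs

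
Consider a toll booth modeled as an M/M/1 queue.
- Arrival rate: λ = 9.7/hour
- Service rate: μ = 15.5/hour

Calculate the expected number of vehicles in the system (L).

ρ = λ/μ = 9.7/15.5 = 0.6258
For M/M/1: L = λ/(μ-λ)
L = 9.7/(15.5-9.7) = 9.7/5.80
L = 1.6724 vehicles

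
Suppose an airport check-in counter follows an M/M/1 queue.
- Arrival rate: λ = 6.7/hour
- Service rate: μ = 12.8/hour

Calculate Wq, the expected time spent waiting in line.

First, compute utilization: ρ = λ/μ = 6.7/12.8 = 0.5234
For M/M/1: Wq = λ/(μ(μ-λ))
Wq = 6.7/(12.8 × (12.8-6.7))
Wq = 6.7/(12.8 × 6.10)
Wq = 0.08581 hours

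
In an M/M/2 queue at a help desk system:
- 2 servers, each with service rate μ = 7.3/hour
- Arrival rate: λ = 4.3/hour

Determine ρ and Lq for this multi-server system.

Traffic intensity: ρ = λ/(cμ) = 4.3/(2×7.3) = 0.2945
Since ρ = 0.2945 < 1, system is stable.
Offered load a = λ/μ = cρ = 4.3/7.3 = 0.5890
P₀ = [ Σₙ₌₀^1 aⁿ/n! + a^2/(2!(1-ρ)) ]⁻¹
Σ = a^0/0! + a^1/1! = 1.0000 + 0.5890 = 1.5890
a^2/(2!(1-ρ)) = 0.3470/(2 × 0.7055) = 0.2459
P₀ = 1/(1.5890 + 0.2459) = 0.5450
Lq = P₀·a^2·ρ / (2!(1-ρ)²) = 0.5450 × 0.3470 × 0.2945 / (2 × 0.4977) = 0.05595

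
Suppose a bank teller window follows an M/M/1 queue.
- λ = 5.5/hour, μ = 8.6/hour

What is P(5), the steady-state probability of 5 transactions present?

ρ = λ/μ = 5.5/8.6 = 0.6395
P(n) = (1-ρ)ρⁿ
P(5) = (1-0.6395) × 0.6395^5
P(5) = 0.36050 × 0.10696
P(5) = 0.03856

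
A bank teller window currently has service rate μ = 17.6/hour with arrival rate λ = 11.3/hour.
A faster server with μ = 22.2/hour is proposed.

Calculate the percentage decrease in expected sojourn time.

System 1: ρ₁ = 11.3/17.6 = 0.6420, W₁ = 1/(17.6-11.3) = 0.15873
System 2: ρ₂ = 11.3/22.2 = 0.5090, W₂ = 1/(22.2-11.3) = 0.091743
Improvement: (W₁-W₂)/W₁ = (0.15873-0.091743)/0.15873 = 42.20%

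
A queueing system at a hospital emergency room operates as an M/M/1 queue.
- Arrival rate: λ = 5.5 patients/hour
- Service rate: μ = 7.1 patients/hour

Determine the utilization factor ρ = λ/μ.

Server utilization: ρ = λ/μ
ρ = 5.5/7.1 = 0.7746
The server is busy 77.46% of the time.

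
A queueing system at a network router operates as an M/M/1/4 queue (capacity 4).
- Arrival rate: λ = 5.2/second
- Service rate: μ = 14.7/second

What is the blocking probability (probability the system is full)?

ρ = λ/μ = 5.2/14.7 = 0.35374
P₀ = (1-ρ)/(1-ρ^(K+1)) = (1-0.35374)/(1-0.35374^5) = 0.6463/0.9945 = 0.6499
P_K = P₀×ρ^K = 0.6499 × 0.35374^4 = 0.6499 × 0.01566 = 0.01018
Blocking probability = 1.02%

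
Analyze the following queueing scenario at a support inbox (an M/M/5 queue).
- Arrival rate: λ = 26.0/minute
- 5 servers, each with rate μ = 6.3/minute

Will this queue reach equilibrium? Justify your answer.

Stability requires ρ = λ/(cμ) < 1
ρ = 26.0/(5 × 6.3) = 26.0/31.50 = 0.8254
Since 0.8254 < 1, the system is STABLE.
The servers are busy 82.54% of the time.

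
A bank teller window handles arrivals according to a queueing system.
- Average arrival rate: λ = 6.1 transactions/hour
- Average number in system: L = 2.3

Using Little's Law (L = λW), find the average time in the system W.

Little's Law: L = λW, so W = L/λ
W = 2.3/6.1 = 0.3770 hours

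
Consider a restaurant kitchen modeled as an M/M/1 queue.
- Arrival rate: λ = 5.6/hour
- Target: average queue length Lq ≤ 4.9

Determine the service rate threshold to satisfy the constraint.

For M/M/1: Lq = λ²/(μ(μ-λ))
Need Lq ≤ 4.9, i.e. μ(μ-λ) ≥ λ²/4.9
μ² - 5.6μ - 31.36/4.9 ≥ 0  →  μ² - 5.6μ - 6.4000 ≥ 0
Quadratic formula (positive root): μ = [λ + √(λ² + 4×6.4000)]/2
Discriminant: 31.36 + 4×6.4000 = 56.9600, √56.9600 = 7.5472
μ ≥ (5.6 + 7.5472)/2 = 6.5736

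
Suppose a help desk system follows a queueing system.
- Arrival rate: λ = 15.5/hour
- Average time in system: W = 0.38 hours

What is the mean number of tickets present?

Little's Law: L = λW
L = 15.5 × 0.38 = 5.8900 tickets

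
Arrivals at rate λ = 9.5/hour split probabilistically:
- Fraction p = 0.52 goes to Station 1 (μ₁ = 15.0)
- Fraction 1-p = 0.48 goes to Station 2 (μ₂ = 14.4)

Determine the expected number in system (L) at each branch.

Effective rates: λ₁ = 9.5×0.52 = 4.94, λ₂ = 9.5×0.48 = 4.56
Station 1: ρ₁ = 4.94/15.0 = 0.329333, L₁ = ρ₁/(1-ρ₁) = 0.329333/(1-0.329333) = 0.4911
Station 2: ρ₂ = 4.56/14.4 = 0.31667, L₂ = ρ₂/(1-ρ₂) = 0.31667/(1-0.31667) = 0.4634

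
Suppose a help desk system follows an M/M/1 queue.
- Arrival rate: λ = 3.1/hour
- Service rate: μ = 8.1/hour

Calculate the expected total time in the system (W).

First, compute utilization: ρ = λ/μ = 3.1/8.1 = 0.3827
For M/M/1: W = 1/(μ-λ)
W = 1/(8.1-3.1) = 1/5.00
W = 0.2000 hours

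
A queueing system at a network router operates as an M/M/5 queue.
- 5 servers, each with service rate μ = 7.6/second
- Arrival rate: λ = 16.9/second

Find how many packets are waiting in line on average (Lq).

Traffic intensity: ρ = λ/(cμ) = 16.9/(5×7.6) = 0.4447
Since ρ = 0.4447 < 1, system is stable.
Offered load a = λ/μ = cρ = 16.9/7.6 = 2.2237
P₀ = [ Σₙ₌₀^4 aⁿ/n! + a^5/(5!(1-ρ)) ]⁻¹
Σ = a^0/0! + a^1/1! + a^2/2! + a^3/3! + a^4/4! = 1.0000 + 2.2237 + 2.4724 + 1.8326 + 1.0188 = 8.5475
a^5/(5!(1-ρ)) = 54.3708/(120 × 0.55526) = 0.8160
P₀ = 1/(8.5475 + 0.8160) = 0.1068
Lq = P₀·a^5·ρ / (5!(1-ρ)²) = 0.1068 × 54.3708 × 0.4447 / (120 × 0.3083) = 0.06980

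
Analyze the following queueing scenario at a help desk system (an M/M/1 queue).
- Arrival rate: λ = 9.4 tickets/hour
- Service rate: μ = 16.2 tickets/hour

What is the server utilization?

Server utilization: ρ = λ/μ
ρ = 9.4/16.2 = 0.5802
The server is busy 58.02% of the time.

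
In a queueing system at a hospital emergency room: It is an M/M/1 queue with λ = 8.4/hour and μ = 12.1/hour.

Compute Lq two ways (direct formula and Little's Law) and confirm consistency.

Method 1 (direct): Lq = λ²/(μ(μ-λ)) = 70.56/(12.1 × 3.70) = 1.5761

Method 2 (Little's Law):
W = 1/(μ-λ) = 1/3.70 = 0.27027
Wq = W - 1/μ = 0.27027 - 0.082645 = 0.18763
Lq = λWq = 8.4 × 0.18763 = 1.5761 ✔ (matches Method 1)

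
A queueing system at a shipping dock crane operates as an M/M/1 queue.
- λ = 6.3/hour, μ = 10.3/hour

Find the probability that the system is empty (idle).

ρ = λ/μ = 6.3/10.3 = 0.6117
P(0) = 1 - ρ = 1 - 0.6117 = 0.3883
The server is idle 38.83% of the time.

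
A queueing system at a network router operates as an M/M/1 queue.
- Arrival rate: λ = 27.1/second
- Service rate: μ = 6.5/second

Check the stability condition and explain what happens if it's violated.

Stability requires ρ = λ/(cμ) < 1
ρ = 27.1/(1 × 6.5) = 27.1/6.50 = 4.1692
Since 4.1692 ≥ 1, the system is UNSTABLE.
Queue grows without bound. Need μ > λ = 27.1.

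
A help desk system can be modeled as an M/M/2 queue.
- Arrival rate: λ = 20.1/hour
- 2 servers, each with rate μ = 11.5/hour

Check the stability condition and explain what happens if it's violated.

Stability requires ρ = λ/(cμ) < 1
ρ = 20.1/(2 × 11.5) = 20.1/23.00 = 0.8739
Since 0.8739 < 1, the system is STABLE.
The servers are busy 87.39% of the time.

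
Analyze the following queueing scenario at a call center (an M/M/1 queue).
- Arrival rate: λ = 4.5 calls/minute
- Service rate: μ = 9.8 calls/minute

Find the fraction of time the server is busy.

Server utilization: ρ = λ/μ
ρ = 4.5/9.8 = 0.4592
The server is busy 45.92% of the time.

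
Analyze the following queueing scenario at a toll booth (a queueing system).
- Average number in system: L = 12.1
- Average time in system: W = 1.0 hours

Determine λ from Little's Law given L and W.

Little's Law: L = λW, so λ = L/W
λ = 12.1/1.0 = 12.1000 vehicles/hour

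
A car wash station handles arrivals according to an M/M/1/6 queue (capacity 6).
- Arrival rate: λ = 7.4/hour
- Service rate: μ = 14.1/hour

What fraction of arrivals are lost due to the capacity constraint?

ρ = λ/μ = 7.4/14.1 = 0.524823
P₀ = (1-ρ)/(1-ρ^(K+1)) = (1-0.524823)/(1-0.524823^7) = 0.475177/0.989033 = 0.4804
P_K = P₀×ρ^K = 0.4804 × 0.524823^6 = 0.4804 × 0.02090 = 0.01004
Blocking probability = 1.00%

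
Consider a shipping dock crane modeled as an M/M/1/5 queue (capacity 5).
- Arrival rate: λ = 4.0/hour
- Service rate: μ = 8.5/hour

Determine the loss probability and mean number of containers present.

ρ = λ/μ = 4.0/8.5 = 0.4706
P₀ = (1-ρ)/(1-ρ^(K+1)) = (1-0.4706)/(1-0.4706^6) = 0.5294/0.9891 = 0.5352
P_K = P₀×ρ^K = 0.5352 × 0.4706^5 = 0.5352 × 0.02308 = 0.01235
Blocking probability P_5 = 0.01235 (1.24%)
L = ρ[1 - (K+1)ρ^K + Kρ^(K+1)] / [(1-ρ)(1-ρ^(K+1))]
L = 0.4706 × (1 - 6×0.02308 + 5×0.01086) / ((1 - 0.4706) × (1 - 0.01086)) = 0.8230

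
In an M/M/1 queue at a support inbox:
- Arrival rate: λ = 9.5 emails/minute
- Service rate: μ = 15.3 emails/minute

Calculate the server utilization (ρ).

Server utilization: ρ = λ/μ
ρ = 9.5/15.3 = 0.6209
The server is busy 62.09% of the time.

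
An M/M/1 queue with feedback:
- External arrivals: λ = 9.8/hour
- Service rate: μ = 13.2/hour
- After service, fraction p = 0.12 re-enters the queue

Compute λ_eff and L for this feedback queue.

Effective arrival rate: λ_eff = λ/(1-p) = 9.8/(1-0.12) = 9.8/0.88 = 11.13636
ρ = λ_eff/μ = 11.13636/13.2 = 0.843664
L = ρ/(1-ρ) = 0.843664/(1-0.843664) = 5.3965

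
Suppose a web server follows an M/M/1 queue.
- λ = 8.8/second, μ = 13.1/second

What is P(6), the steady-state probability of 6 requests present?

ρ = λ/μ = 8.8/13.1 = 0.67176
P(n) = (1-ρ)ρⁿ
P(6) = (1-0.67176) × 0.67176^6
P(6) = 0.3282 × 0.09189
P(6) = 0.03016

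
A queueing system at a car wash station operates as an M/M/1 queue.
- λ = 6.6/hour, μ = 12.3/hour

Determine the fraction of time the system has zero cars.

ρ = λ/μ = 6.6/12.3 = 0.5366
P(0) = 1 - ρ = 1 - 0.5366 = 0.4634
The server is idle 46.34% of the time.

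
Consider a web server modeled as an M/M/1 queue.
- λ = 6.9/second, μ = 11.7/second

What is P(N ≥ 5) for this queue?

ρ = λ/μ = 6.9/11.7 = 0.58974
P(N ≥ n) = ρⁿ
P(N ≥ 5) = 0.58974^5
P(N ≥ 5) = 0.07134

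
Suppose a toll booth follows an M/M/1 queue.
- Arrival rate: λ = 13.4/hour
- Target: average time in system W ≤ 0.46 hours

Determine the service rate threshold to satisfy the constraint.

For M/M/1: W = 1/(μ-λ)
Need W ≤ 0.46, so 1/(μ-λ) ≤ 0.46
μ - λ ≥ 1/0.46 = 2.1739
μ ≥ 13.4 + 2.1739 = 15.5739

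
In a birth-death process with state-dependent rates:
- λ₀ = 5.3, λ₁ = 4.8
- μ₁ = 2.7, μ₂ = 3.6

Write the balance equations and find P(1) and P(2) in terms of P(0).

Balance equations:
State 0: λ₀P₀ = μ₁P₁ → P₁ = (λ₀/μ₁)P₀ = (5.3/2.7)P₀ = 1.9630P₀
State 1: P₂ = (λ₀λ₁)/(μ₁μ₂)P₀ = (5.3×4.8)/(2.7×3.6)P₀ = 2.6173P₀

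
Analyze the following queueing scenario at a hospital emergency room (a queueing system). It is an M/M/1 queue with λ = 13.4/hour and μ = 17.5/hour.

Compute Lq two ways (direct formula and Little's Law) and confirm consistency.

Method 1 (direct): Lq = λ²/(μ(μ-λ)) = 179.56/(17.5 × 4.10) = 2.5026

Method 2 (Little's Law):
W = 1/(μ-λ) = 1/4.10 = 0.2439
Wq = W - 1/μ = 0.2439 - 0.05714 = 0.18676
Lq = λWq = 13.4 × 0.18676 = 2.5026 ✔ (matches Method 1)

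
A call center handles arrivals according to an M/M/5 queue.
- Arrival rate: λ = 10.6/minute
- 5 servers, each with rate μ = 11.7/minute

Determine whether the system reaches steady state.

Stability requires ρ = λ/(cμ) < 1
ρ = 10.6/(5 × 11.7) = 10.6/58.50 = 0.1812
Since 0.1812 < 1, the system is STABLE.
The servers are busy 18.12% of the time.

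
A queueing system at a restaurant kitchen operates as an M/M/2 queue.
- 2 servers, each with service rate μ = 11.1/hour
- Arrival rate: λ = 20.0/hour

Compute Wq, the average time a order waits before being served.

Traffic intensity: ρ = λ/(cμ) = 20.0/(2×11.1) = 0.9009
Since ρ = 0.9009 < 1, system is stable.
Offered load a = λ/μ = cρ = 20.0/11.1 = 1.8018
P₀ = [ Σₙ₌₀^1 aⁿ/n! + a^2/(2!(1-ρ)) ]⁻¹
Σ = a^0/0! + a^1/1! = 1.0000 + 1.8018 = 2.8018
a^2/(2!(1-ρ)) = 3.24649/(2 × 0.0990991) = 16.3800
P₀ = 1/(2.8018 + 16.3800) = 0.05213
Lq = P₀·a^2·ρ / (2!(1-ρ)²) = 0.0521327 × 3.24649 × 0.900901 / (2 × 0.00982063) = 7.7630
Wq = Lq/λ = 7.76304/20.0 = 0.3882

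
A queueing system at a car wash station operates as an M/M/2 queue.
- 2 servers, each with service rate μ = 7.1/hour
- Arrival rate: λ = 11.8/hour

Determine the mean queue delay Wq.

Traffic intensity: ρ = λ/(cμ) = 11.8/(2×7.1) = 0.8310
Since ρ = 0.8310 < 1, system is stable.
Offered load a = λ/μ = cρ = 11.8/7.1 = 1.6620
P₀ = [ Σₙ₌₀^1 aⁿ/n! + a^2/(2!(1-ρ)) ]⁻¹
Σ = a^0/0! + a^1/1! = 1.0000 + 1.6620 = 2.6620
a^2/(2!(1-ρ)) = 2.76215/(2 × 0.169014) = 8.1714
P₀ = 1/(2.6620 + 8.1714) = 0.09231
Lq = P₀·a^2·ρ / (2!(1-ρ)²) = 0.0923077 × 2.76215 × 0.830986 / (2 × 0.0285658) = 3.7085
Wq = Lq/λ = 3.7085/11.8 = 0.3143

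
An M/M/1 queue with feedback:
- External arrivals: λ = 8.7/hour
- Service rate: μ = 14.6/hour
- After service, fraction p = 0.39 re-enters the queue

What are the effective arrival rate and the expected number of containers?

Effective arrival rate: λ_eff = λ/(1-p) = 8.7/(1-0.39) = 8.7/0.61 = 14.262295
ρ = λ_eff/μ = 14.262295/14.6 = 0.9768695
L = ρ/(1-ρ) = 0.9768695/(1-0.9768695) = 42.2330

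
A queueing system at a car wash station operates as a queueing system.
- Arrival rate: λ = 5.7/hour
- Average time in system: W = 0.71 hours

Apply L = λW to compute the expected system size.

Little's Law: L = λW
L = 5.7 × 0.71 = 4.0470 cars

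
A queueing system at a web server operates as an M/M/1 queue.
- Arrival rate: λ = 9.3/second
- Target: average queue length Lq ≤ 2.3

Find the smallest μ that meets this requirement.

For M/M/1: Lq = λ²/(μ(μ-λ))
Need Lq ≤ 2.3, i.e. μ(μ-λ) ≥ λ²/2.3
μ² - 9.3μ - 86.49/2.3 ≥ 0  →  μ² - 9.3μ - 37.60435 ≥ 0
Quadratic formula (positive root): μ = [λ + √(λ² + 4×37.60435)]/2
Discriminant: 86.49 + 4×37.60435 = 236.9074, √236.9074 = 15.3918
μ ≥ (9.3 + 15.3918)/2 = 12.3459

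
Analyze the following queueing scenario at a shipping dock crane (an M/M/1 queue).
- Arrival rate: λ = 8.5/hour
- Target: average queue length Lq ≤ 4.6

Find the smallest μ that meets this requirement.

For M/M/1: Lq = λ²/(μ(μ-λ))
Need Lq ≤ 4.6, i.e. μ(μ-λ) ≥ λ²/4.6
μ² - 8.5μ - 72.25/4.6 ≥ 0  →  μ² - 8.5μ - 15.70652 ≥ 0
Quadratic formula (positive root): μ = [λ + √(λ² + 4×15.70652)]/2
Discriminant: 72.25 + 4×15.70652 = 135.0761, √135.0761 = 11.6222
μ ≥ (8.5 + 11.6222)/2 = 10.0611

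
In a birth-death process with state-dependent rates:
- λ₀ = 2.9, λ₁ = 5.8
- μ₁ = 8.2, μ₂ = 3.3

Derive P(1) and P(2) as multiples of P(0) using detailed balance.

Balance equations:
State 0: λ₀P₀ = μ₁P₁ → P₁ = (λ₀/μ₁)P₀ = (2.9/8.2)P₀ = 0.3537P₀
State 1: P₂ = (λ₀λ₁)/(μ₁μ₂)P₀ = (2.9×5.8)/(8.2×3.3)P₀ = 0.6216P₀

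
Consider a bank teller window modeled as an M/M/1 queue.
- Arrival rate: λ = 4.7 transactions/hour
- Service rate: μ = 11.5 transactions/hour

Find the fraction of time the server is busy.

Server utilization: ρ = λ/μ
ρ = 4.7/11.5 = 0.4087
The server is busy 40.87% of the time.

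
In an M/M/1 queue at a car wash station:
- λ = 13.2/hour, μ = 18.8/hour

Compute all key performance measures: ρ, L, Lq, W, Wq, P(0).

Step 1: ρ = λ/μ = 13.2/18.8 = 0.7021
Step 2: L = λ/(μ-λ) = 13.2/5.60 = 2.3571
Step 3: Lq = λ²/(μ(μ-λ)) = 174.24/(18.8×5.60) = 1.6550
Step 4: W = 1/(μ-λ) = 1/5.60 = 0.17857
Step 5: Wq = λ/(μ(μ-λ)) = 13.2/(18.8×5.60) = 0.1254
Step 6: P(0) = 1-ρ = 0.2979
Verify: L = λW = 13.2×0.17857 = 2.3571 ✔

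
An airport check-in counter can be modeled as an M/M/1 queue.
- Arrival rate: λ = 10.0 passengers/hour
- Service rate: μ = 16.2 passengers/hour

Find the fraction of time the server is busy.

Server utilization: ρ = λ/μ
ρ = 10.0/16.2 = 0.6173
The server is busy 61.73% of the time.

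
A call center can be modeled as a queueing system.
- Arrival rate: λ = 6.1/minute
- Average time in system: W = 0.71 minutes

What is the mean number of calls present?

Little's Law: L = λW
L = 6.1 × 0.71 = 4.3310 calls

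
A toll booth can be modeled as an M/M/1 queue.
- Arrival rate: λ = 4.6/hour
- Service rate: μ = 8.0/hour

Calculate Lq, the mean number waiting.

ρ = λ/μ = 4.6/8.0 = 0.5750
For M/M/1: Lq = λ²/(μ(μ-λ))
Lq = 21.16/(8.0 × 3.40)
Lq = 0.7779 vehicles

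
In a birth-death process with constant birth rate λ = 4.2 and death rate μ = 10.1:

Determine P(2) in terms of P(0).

For constant rates: P(n)/P(0) = (λ/μ)^n
P(2)/P(0) = (4.2/10.1)^2 = 0.4158^2 = 0.1729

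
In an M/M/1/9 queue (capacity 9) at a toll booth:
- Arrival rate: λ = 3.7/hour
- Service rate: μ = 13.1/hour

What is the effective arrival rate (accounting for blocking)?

ρ = λ/μ = 3.7/13.1 = 0.282443
P₀ = (1-ρ)/(1-ρ^(K+1)) = (1-0.282443)/(1-0.282443^10) = 0.7176/1.0000 = 0.7176
P_K = P₀×ρ^K = 0.71756 × 0.282443^9 = 0.71756 × 0.000011439 = 0.000008208
λ_eff = λ(1-P_K) = 3.7 × (1 - 0.000008208) = 3.7 × 1.0000 = 3.7000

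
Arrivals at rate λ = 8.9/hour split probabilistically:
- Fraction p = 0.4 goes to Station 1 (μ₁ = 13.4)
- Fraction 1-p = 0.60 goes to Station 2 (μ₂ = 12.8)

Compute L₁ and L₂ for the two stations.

Effective rates: λ₁ = 8.9×0.4 = 3.56, λ₂ = 8.9×0.60 = 5.34
Station 1: ρ₁ = 3.56/13.4 = 0.2657, L₁ = ρ₁/(1-ρ₁) = 0.2657/(1-0.2657) = 0.3618
Station 2: ρ₂ = 5.34/12.8 = 0.41719, L₂ = ρ₂/(1-ρ₂) = 0.41719/(1-0.41719) = 0.7158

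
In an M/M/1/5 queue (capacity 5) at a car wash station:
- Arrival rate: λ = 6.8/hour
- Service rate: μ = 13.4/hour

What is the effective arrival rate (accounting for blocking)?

ρ = λ/μ = 6.8/13.4 = 0.507463
P₀ = (1-ρ)/(1-ρ^(K+1)) = (1-0.507463)/(1-0.507463^6) = 0.4925/0.9829 = 0.5011
P_K = P₀×ρ^K = 0.5011 × 0.507463^5 = 0.5011 × 0.03365 = 0.01686
λ_eff = λ(1-P_K) = 6.8 × (1 - 0.016863) = 6.8 × 0.983137 = 6.6853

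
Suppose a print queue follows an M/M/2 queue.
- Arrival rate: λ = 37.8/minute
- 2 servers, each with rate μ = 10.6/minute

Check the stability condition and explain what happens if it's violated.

Stability requires ρ = λ/(cμ) < 1
ρ = 37.8/(2 × 10.6) = 37.8/21.20 = 1.7830
Since 1.7830 ≥ 1, the system is UNSTABLE.
Need c > λ/μ = 37.8/10.6 = 3.57.
Minimum servers needed: c = 4.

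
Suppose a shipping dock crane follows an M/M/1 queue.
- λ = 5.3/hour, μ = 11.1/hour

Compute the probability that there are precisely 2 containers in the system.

ρ = λ/μ = 5.3/11.1 = 0.4775
P(n) = (1-ρ)ρⁿ
P(2) = (1-0.4775) × 0.4775^2
P(2) = 0.5225 × 0.2280
P(2) = 0.1191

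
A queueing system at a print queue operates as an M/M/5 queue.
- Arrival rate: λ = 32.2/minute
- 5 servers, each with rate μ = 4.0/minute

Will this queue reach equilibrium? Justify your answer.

Stability requires ρ = λ/(cμ) < 1
ρ = 32.2/(5 × 4.0) = 32.2/20.00 = 1.6100
Since 1.6100 ≥ 1, the system is UNSTABLE.
Need c > λ/μ = 32.2/4.0 = 8.05.
Minimum servers needed: c = 9.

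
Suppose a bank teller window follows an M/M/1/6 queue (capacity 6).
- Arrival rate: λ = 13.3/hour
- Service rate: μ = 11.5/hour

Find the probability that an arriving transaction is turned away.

ρ = λ/μ = 13.3/11.5 = 1.15652
P₀ = (1-ρ)/(1-ρ^(K+1)) = (1-1.15652)/(1-1.15652^7) = -0.15652/-1.7674 = 0.08856
P_K = P₀×ρ^K = 0.08856 × 1.15652^6 = 0.08856 × 2.3929 = 0.2119
Blocking probability = 21.19%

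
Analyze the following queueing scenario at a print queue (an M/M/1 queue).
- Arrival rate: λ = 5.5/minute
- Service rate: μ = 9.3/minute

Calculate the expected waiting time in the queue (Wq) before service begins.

First, compute utilization: ρ = λ/μ = 5.5/9.3 = 0.5914
For M/M/1: Wq = λ/(μ(μ-λ))
Wq = 5.5/(9.3 × (9.3-5.5))
Wq = 5.5/(9.3 × 3.80)
Wq = 0.1556 minutes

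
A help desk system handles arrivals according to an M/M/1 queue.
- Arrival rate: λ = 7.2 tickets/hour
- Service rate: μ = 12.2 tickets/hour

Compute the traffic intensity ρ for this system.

Server utilization: ρ = λ/μ
ρ = 7.2/12.2 = 0.5902
The server is busy 59.02% of the time.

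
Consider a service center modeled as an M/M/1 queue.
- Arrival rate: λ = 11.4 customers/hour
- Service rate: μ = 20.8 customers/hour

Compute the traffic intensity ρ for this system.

Server utilization: ρ = λ/μ
ρ = 11.4/20.8 = 0.5481
The server is busy 54.81% of the time.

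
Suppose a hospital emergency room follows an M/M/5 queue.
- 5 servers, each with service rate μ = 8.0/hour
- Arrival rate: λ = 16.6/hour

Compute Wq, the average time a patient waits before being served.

Traffic intensity: ρ = λ/(cμ) = 16.6/(5×8.0) = 0.4150
Since ρ = 0.4150 < 1, system is stable.
Offered load a = λ/μ = cρ = 16.6/8.0 = 2.0750
P₀ = [ Σₙ₌₀^4 aⁿ/n! + a^5/(5!(1-ρ)) ]⁻¹
Σ = a^0/0! + a^1/1! + a^2/2! + a^3/3! + a^4/4! = 1.00000 + 2.07500 + 2.15281 + 1.48903 + 0.772434 = 7.4893
a^5/(5!(1-ρ)) = 38.4672/(120 × 0.5850) = 0.5480
P₀ = 1/(7.4893 + 0.5480) = 0.1244
Lq = P₀·a^5·ρ / (5!(1-ρ)²) = 0.12442 × 38.4672 × 0.41500 / (120 × 0.34222) = 0.04837
Wq = Lq/λ = 0.04837/16.6 = 0.002914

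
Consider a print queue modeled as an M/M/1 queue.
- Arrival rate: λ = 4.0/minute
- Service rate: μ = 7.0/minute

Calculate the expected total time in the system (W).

First, compute utilization: ρ = λ/μ = 4.0/7.0 = 0.5714
For M/M/1: W = 1/(μ-λ)
W = 1/(7.0-4.0) = 1/3.00
W = 0.3333 minutes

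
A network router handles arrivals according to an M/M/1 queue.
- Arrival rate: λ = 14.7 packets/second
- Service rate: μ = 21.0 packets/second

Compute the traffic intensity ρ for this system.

Server utilization: ρ = λ/μ
ρ = 14.7/21.0 = 0.7000
The server is busy 70.00% of the time.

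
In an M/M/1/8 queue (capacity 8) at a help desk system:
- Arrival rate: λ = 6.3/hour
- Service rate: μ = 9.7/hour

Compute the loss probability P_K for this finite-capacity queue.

ρ = λ/μ = 6.3/9.7 = 0.649485
P₀ = (1-ρ)/(1-ρ^(K+1)) = (1-0.649485)/(1-0.649485^9) = 0.3505/0.9794 = 0.3579
P_K = P₀×ρ^K = 0.3579 × 0.649485^8 = 0.3579 × 0.03166 = 0.01133
Blocking probability = 1.13%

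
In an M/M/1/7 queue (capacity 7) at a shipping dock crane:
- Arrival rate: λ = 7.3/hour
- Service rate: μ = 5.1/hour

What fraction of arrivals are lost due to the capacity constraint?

ρ = λ/μ = 7.3/5.1 = 1.43137
P₀ = (1-ρ)/(1-ρ^(K+1)) = (1-1.43137)/(1-1.43137^8) = -0.43137/-16.6204 = 0.02595
P_K = P₀×ρ^K = 0.025954 × 1.43137^7 = 0.025954 × 12.3102 = 0.3195
Blocking probability = 31.95%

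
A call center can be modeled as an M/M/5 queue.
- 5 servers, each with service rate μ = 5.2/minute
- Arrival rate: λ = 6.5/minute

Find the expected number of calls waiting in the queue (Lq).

Traffic intensity: ρ = λ/(cμ) = 6.5/(5×5.2) = 0.2500
Since ρ = 0.2500 < 1, system is stable.
Offered load a = λ/μ = cρ = 6.5/5.2 = 1.2500
P₀ = [ Σₙ₌₀^4 aⁿ/n! + a^5/(5!(1-ρ)) ]⁻¹
Σ = a^0/0! + a^1/1! + a^2/2! + a^3/3! + a^4/4! = 1.0000 + 1.2500 + 0.78125 + 0.32552 + 0.10173 = 3.4585
a^5/(5!(1-ρ)) = 3.0518/(120 × 0.7500) = 0.03391
P₀ = 1/(3.4585 + 0.03391) = 0.2863
Lq = P₀·a^5·ρ / (5!(1-ρ)²) = 0.2863 × 3.0518 × 0.2500 / (120 × 0.5625) = 0.003236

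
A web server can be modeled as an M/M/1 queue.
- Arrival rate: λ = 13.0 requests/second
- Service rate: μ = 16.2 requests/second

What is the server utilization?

Server utilization: ρ = λ/μ
ρ = 13.0/16.2 = 0.8025
The server is busy 80.25% of the time.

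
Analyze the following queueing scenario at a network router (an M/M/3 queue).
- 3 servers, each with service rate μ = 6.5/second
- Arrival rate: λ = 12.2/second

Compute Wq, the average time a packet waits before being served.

Traffic intensity: ρ = λ/(cμ) = 12.2/(3×6.5) = 0.6256
Since ρ = 0.6256 < 1, system is stable.
Offered load a = λ/μ = cρ = 12.2/6.5 = 1.8769
P₀ = [ Σₙ₌₀^2 aⁿ/n! + a^3/(3!(1-ρ)) ]⁻¹
Σ = a^0/0! + a^1/1! + a^2/2! = 1.0000 + 1.8769 + 1.7614 = 4.6383
a^3/(3!(1-ρ)) = 6.6121/(6 × 0.37436) = 2.9437
P₀ = 1/(4.6383 + 2.9437) = 0.1319
Lq = P₀·a^3·ρ / (3!(1-ρ)²) = 0.13189 × 6.6121 × 0.62564 / (6 × 0.14014) = 0.6489
Wq = Lq/λ = 0.648856/12.2 = 0.05318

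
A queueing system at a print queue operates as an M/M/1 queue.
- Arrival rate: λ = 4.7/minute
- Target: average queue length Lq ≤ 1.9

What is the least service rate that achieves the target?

For M/M/1: Lq = λ²/(μ(μ-λ))
Need Lq ≤ 1.9, i.e. μ(μ-λ) ≥ λ²/1.9
μ² - 4.7μ - 22.09/1.9 ≥ 0  →  μ² - 4.7μ - 11.62632 ≥ 0
Quadratic formula (positive root): μ = [λ + √(λ² + 4×11.62632)]/2
Discriminant: 22.09 + 4×11.62632 = 68.5953, √68.5953 = 8.2822
μ ≥ (4.7 + 8.2822)/2 = 6.4911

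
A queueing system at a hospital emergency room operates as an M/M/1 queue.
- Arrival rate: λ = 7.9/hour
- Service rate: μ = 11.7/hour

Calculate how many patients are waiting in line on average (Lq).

ρ = λ/μ = 7.9/11.7 = 0.6752
For M/M/1: Lq = λ²/(μ(μ-λ))
Lq = 62.41/(11.7 × 3.80)
Lq = 1.4037 patients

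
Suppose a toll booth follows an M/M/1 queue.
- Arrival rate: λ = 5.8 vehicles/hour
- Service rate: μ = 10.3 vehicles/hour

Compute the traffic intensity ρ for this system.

Server utilization: ρ = λ/μ
ρ = 5.8/10.3 = 0.5631
The server is busy 56.31% of the time.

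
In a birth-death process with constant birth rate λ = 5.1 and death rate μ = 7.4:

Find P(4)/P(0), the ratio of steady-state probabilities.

For constant rates: P(n)/P(0) = (λ/μ)^n
P(4)/P(0) = (5.1/7.4)^4 = 0.6892^4 = 0.2256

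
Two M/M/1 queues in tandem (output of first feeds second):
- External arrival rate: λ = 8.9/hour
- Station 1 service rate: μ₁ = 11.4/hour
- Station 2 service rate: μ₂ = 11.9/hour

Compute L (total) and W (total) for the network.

By Jackson's theorem, each station behaves as independent M/M/1.
Station 1: ρ₁ = 8.9/11.4 = 0.7807, L₁ = ρ₁/(1-ρ₁) = λ/(μ₁-λ) = 8.9/2.50 = 3.5600
Station 2: ρ₂ = 8.9/11.9 = 0.7479, L₂ = ρ₂/(1-ρ₂) = λ/(μ₂-λ) = 8.9/3.00 = 2.9667
Total: L = L₁ + L₂ = 3.5600 + 2.9667 = 6.5267
W = L/λ = 6.5267/8.9 = 0.7333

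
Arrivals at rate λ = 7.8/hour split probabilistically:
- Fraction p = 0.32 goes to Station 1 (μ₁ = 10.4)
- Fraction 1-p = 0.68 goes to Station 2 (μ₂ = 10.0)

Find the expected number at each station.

Effective rates: λ₁ = 7.8×0.32 = 2.496, λ₂ = 7.8×0.68 = 5.304
Station 1: ρ₁ = 2.496/10.4 = 0.2400, L₁ = ρ₁/(1-ρ₁) = 0.2400/(1-0.2400) = 0.3158
Station 2: ρ₂ = 5.304/10.0 = 0.5304, L₂ = ρ₂/(1-ρ₂) = 0.5304/(1-0.5304) = 1.1295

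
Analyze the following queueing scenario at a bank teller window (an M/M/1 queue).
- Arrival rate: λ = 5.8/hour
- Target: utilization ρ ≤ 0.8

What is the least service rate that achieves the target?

ρ = λ/μ, so μ = λ/ρ
μ ≥ 5.8/0.8 = 7.2500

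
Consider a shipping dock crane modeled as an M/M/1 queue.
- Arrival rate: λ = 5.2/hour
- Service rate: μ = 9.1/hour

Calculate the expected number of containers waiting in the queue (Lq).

ρ = λ/μ = 5.2/9.1 = 0.5714
For M/M/1: Lq = λ²/(μ(μ-λ))
Lq = 27.04/(9.1 × 3.90)
Lq = 0.7619 containers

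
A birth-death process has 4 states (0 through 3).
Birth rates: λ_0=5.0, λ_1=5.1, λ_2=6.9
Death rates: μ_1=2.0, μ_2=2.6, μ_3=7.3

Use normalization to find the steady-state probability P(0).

Ratios P(n)/P(0) = (λ₀···λₙ₋₁)/(μ₁···μₙ):
P(1)/P(0) = (5.0)/(2.0) = 2.50000
P(2)/P(0) = (5.0×5.1)/(2.0×2.6) = 4.90385
P(3)/P(0) = (5.0×5.1×6.9)/(2.0×2.6×7.3) = 4.63514

Normalization: ∑ P(n) = 1
P(0) × (1.00000 + 2.50000 + 4.90385 + 4.63514) = 1
P(0) × 13.0390 = 1
P(0) = 1/13.0390 = 0.07669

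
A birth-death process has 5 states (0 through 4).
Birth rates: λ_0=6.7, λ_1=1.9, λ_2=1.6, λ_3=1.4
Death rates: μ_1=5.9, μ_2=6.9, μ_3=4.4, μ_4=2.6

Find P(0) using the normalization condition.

Ratios P(n)/P(0) = (λ₀···λₙ₋₁)/(μ₁···μₙ):
P(1)/P(0) = (6.7)/(5.9) = 1.1356
P(2)/P(0) = (6.7×1.9)/(5.9×6.9) = 0.3127
P(3)/P(0) = (6.7×1.9×1.6)/(5.9×6.9×4.4) = 0.1137
P(4)/P(0) = (6.7×1.9×1.6×1.4)/(5.9×6.9×4.4×2.6) = 0.06123

Normalization: ∑ P(n) = 1
P(0) × (1.0000 + 1.1356 + 0.3127 + 0.1137 + 0.06123) = 1
P(0) × 2.6232 = 1
P(0) = 1/2.6232 = 0.3812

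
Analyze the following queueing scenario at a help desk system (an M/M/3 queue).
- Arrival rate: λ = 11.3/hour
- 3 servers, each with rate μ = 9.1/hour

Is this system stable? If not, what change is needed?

Stability requires ρ = λ/(cμ) < 1
ρ = 11.3/(3 × 9.1) = 11.3/27.30 = 0.4139
Since 0.4139 < 1, the system is STABLE.
The servers are busy 41.39% of the time.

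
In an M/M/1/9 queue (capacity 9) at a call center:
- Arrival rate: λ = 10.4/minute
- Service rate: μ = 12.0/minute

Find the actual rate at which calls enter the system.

ρ = λ/μ = 10.4/12.0 = 0.8666667
P₀ = (1-ρ)/(1-ρ^(K+1)) = (1-0.8666667)/(1-0.8666667^10) = 0.1333/0.7609 = 0.1752
P_K = P₀×ρ^K = 0.17522 × 0.8666667^9 = 0.17522 × 0.27585 = 0.04833
λ_eff = λ(1-P_K) = 10.4 × (1 - 0.048335) = 10.4 × 0.95166 = 9.8973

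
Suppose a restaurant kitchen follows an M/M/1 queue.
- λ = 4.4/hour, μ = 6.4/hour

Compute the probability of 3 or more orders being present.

ρ = λ/μ = 4.4/6.4 = 0.6875
P(N ≥ n) = ρⁿ
P(N ≥ 3) = 0.6875^3
P(N ≥ 3) = 0.3250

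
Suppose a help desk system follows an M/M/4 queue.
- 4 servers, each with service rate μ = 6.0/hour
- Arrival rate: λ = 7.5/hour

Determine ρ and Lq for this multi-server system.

Traffic intensity: ρ = λ/(cμ) = 7.5/(4×6.0) = 0.3125
Since ρ = 0.3125 < 1, system is stable.
Offered load a = λ/μ = cρ = 7.5/6.0 = 1.2500
P₀ = [ Σₙ₌₀^3 aⁿ/n! + a^4/(4!(1-ρ)) ]⁻¹
Σ = a^0/0! + a^1/1! + a^2/2! + a^3/3! = 1.0000 + 1.2500 + 0.78125 + 0.32552 = 3.3568
a^4/(4!(1-ρ)) = 2.4414/(24 × 0.6875) = 0.1480
P₀ = 1/(3.3568 + 0.1480) = 0.2853
Lq = P₀·a^4·ρ / (4!(1-ρ)²) = 0.2853 × 2.4414 × 0.3125 / (24 × 0.4727) = 0.01919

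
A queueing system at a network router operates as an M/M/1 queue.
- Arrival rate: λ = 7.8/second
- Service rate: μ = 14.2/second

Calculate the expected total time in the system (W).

First, compute utilization: ρ = λ/μ = 7.8/14.2 = 0.5493
For M/M/1: W = 1/(μ-λ)
W = 1/(14.2-7.8) = 1/6.40
W = 0.1562 seconds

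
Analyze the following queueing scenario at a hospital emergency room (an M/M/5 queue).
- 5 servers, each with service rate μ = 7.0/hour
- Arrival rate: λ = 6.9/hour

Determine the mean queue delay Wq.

Traffic intensity: ρ = λ/(cμ) = 6.9/(5×7.0) = 0.1971
Since ρ = 0.1971 < 1, system is stable.
Offered load a = λ/μ = cρ = 6.9/7.0 = 0.9857
P₀ = [ Σₙ₌₀^4 aⁿ/n! + a^5/(5!(1-ρ)) ]⁻¹
Σ = a^0/0! + a^1/1! + a^2/2! + a^3/3! + a^4/4! = 1.0000 + 0.98571 + 0.48582 + 0.15963 + 0.039336 = 2.6705
a^5/(5!(1-ρ)) = 0.9306/(120 × 0.8029) = 0.009659
P₀ = 1/(2.6705 + 0.009659) = 0.3731
Lq = P₀·a^5·ρ / (5!(1-ρ)²) = 0.373113 × 0.930583 × 0.197143 / (120 × 0.644580) = 0.0008850
Wq = Lq/λ = 0.0008850/6.9 = 0.0001283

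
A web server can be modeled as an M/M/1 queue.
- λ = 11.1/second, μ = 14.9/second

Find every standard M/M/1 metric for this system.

Step 1: ρ = λ/μ = 11.1/14.9 = 0.7450
Step 2: L = λ/(μ-λ) = 11.1/3.80 = 2.9211
Step 3: Lq = λ²/(μ(μ-λ)) = 123.21/(14.9×3.80) = 2.1761
Step 4: W = 1/(μ-λ) = 1/3.80 = 0.26316
Step 5: Wq = λ/(μ(μ-λ)) = 11.1/(14.9×3.80) = 0.1960
Step 6: P(0) = 1-ρ = 0.2550
Verify: L = λW = 11.1×0.26316 = 2.9211 ✔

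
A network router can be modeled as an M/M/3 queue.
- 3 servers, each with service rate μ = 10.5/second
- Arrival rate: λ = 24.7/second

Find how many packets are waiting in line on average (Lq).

Traffic intensity: ρ = λ/(cμ) = 24.7/(3×10.5) = 0.7841
Since ρ = 0.7841 < 1, system is stable.
Offered load a = λ/μ = cρ = 24.7/10.5 = 2.3524
P₀ = [ Σₙ₌₀^2 aⁿ/n! + a^3/(3!(1-ρ)) ]⁻¹
Σ = a^0/0! + a^1/1! + a^2/2! = 1.0000 + 2.3524 + 2.7668 = 6.1192
a^3/(3!(1-ρ)) = 13.0174/(6 × 0.215873) = 10.0502
P₀ = 1/(6.1192 + 10.0502) = 0.06185
Lq = P₀·a^3·ρ / (3!(1-ρ)²) = 0.061845 × 13.0174 × 0.78413 / (6 × 0.046601) = 2.2577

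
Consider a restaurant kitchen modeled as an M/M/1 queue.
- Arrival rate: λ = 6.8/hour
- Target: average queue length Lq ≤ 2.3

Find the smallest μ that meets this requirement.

For M/M/1: Lq = λ²/(μ(μ-λ))
Need Lq ≤ 2.3, i.e. μ(μ-λ) ≥ λ²/2.3
μ² - 6.8μ - 46.24/2.3 ≥ 0  →  μ² - 6.8μ - 20.10435 ≥ 0
Quadratic formula (positive root): μ = [λ + √(λ² + 4×20.10435)]/2
Discriminant: 46.24 + 4×20.10435 = 126.6574, √126.6574 = 11.2542
μ ≥ (6.8 + 11.2542)/2 = 9.0271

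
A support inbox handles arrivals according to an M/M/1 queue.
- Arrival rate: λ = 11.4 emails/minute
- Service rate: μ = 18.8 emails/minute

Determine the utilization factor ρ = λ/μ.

Server utilization: ρ = λ/μ
ρ = 11.4/18.8 = 0.6064
The server is busy 60.64% of the time.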